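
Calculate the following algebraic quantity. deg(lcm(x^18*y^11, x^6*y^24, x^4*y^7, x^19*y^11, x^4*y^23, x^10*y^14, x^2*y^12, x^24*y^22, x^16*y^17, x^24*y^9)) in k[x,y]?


lcm = componentwise max:
x: max(18,6,4,19,4,10,2,24,16,24)=24
y: max(11,24,7,11,23,14,12,22,17,9)=24
Total=24+24=48


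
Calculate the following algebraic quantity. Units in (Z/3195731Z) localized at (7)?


Local ring = Z/2401Z.
phi(2401) = 7^3*(7-1) = 2058


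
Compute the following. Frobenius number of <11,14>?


gcd(11,14)=1 => F=ab-a-b=11*14-11-14=154-25=129


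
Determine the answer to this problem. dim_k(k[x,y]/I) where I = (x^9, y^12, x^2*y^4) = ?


k[x,y]/I, I = (x^9, y^12, x^2*y^4)
Rect: 9x12=108. Corner: (9-2)x(12-4)=56.
dim = 108-56 = 52


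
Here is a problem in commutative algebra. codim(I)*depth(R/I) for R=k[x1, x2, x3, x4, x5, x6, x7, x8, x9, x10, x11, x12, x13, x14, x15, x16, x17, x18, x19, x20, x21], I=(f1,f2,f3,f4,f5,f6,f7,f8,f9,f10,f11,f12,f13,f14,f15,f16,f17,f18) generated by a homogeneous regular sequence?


codim=18, depth=dim(R/I)=21-18=3
Product=18*3=54


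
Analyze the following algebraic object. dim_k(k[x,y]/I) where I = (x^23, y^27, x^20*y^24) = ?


k[x,y]/I, I = (x^23, y^27, x^20*y^24)
Rect: 23x27=621. Corner: (23-20)x(27-24)=9.
dim = 621-9 = 612


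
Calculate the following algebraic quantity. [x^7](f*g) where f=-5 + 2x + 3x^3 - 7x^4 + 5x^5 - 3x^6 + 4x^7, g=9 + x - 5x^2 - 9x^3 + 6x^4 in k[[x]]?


[x^7] = sum a_i*b_j, i+j=7
  3*6=18
  -7*-9=63
  5*-5=-25
  -3*1=-3
  4*9=36
Sum=89


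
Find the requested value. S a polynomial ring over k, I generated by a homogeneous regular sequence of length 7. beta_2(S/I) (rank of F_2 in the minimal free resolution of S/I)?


Regular sequence => Koszul complex is the minimal free resolution.
Syz_1 minimally generated by Koszul relations f_i*e_j - f_j*e_i (i<j): mu(Syz_1) = beta_2 = C(m,2) = m(m-1)/2
m=7
7*6/2 = 21


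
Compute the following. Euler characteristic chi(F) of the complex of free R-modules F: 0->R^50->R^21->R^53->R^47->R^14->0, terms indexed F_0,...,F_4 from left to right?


chi = sum (-1)^i * rank:
(-1)^0*50=50
(-1)^1*21=-21
(-1)^2*53=53
(-1)^3*47=-47
(-1)^4*14=14
chi=49


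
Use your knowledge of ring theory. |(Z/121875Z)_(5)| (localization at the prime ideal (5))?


5-primary part: 121875=5^5*39
Size=5^5=3125


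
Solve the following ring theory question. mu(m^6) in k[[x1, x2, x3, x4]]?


C(n+d-1,d)=C(9,6)=84


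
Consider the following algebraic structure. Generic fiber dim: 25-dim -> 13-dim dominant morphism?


dim(fiber)=dim(X)-dim(Y)=25-13=12


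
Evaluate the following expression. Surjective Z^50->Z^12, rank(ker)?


rank(ker) = 50-12 = 38


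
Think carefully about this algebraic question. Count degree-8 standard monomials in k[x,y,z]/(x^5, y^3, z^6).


Need i<5, j<3, k<6 with i+j+k=8.
For each i, j ranges over max(0,8-i-5)..min(2,8-i):
  i=0: j in [3,2] -> 0
  i=1: j in [2,2] -> 1
  i=2: j in [1,2] -> 2
  i=3: j in [0,2] -> 3
  i=4: j in [0,2] -> 3
H(8) = 0+1+2+3+3 = 9


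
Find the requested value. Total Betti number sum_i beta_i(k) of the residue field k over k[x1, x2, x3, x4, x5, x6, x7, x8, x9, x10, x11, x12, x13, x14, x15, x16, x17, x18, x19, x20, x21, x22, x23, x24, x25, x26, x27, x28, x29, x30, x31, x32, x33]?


Koszul resolution: beta_i(k)=C(n,i), n=33
sum_i C(33,i) = 2^33 = 8589934592


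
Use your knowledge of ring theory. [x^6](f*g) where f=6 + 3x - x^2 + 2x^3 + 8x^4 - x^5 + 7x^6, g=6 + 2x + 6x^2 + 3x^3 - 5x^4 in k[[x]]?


[x^6] = sum a_i*b_j, i+j=6
  -1*-5=5
  2*3=6
  8*6=48
  -1*2=-2
  7*6=42
Sum=99


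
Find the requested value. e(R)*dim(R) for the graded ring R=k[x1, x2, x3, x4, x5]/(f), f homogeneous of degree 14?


e(R)=deg(f)=14, dim(R)=5-1=4
e*dim=14*4=56


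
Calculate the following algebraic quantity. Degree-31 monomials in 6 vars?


C(d+n-1,n-1)=C(36,5)=376992


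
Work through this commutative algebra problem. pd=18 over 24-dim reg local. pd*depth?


pd+depth=24
depth=24-18=6
pd*depth=18*6=108


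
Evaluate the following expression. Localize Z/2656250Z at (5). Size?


5-primary part: 2656250=5^7*34
Size=5^7=78125


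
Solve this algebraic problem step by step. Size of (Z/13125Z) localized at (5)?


5-primary part: 13125=5^4*21
Size=5^4=625


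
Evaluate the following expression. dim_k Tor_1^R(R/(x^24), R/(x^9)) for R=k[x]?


Tor_1(R/I,R/J)=(I cap J)/IJ=(x^24)/(x^33)
dim=33-24=min(24,9)=9


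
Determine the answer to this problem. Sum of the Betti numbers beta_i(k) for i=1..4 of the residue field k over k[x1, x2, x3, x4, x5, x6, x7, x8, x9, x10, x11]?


Koszul resolution: beta_i(k)=C(n,i), n=11
C(11,1)=11, C(11,2)=55, C(11,3)=165, C(11,4)=330
Sum=561


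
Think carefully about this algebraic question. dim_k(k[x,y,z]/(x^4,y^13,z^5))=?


Basis: x^iy^jz^k, i<4,j<13,k<5
4*13*5=260


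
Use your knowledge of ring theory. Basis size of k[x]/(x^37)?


Basis: 1,x,...,x^36
dim=37


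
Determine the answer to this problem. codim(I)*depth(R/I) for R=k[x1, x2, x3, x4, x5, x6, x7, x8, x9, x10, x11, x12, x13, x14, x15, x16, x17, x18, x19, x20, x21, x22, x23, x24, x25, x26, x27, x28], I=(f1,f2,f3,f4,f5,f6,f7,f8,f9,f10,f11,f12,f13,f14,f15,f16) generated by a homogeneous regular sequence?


codim=16, depth=dim(R/I)=28-16=12
Product=16*12=192


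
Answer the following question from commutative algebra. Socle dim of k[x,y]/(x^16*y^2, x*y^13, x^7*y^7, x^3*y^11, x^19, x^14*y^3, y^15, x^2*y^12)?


Socle = ann(m) = span of standard monomials u with x*u, y*u in I (staircase corners).
Minimal generators: x^19, x^16*y^2, x^14*y^3, x^7*y^7, x^3*y^11, x^2*y^12, x*y^13, y^15
Corners: y^14, xy^12, x^2y^11, x^6y^10, x^13y^6, x^15y^2, x^18y
Socle dim=7


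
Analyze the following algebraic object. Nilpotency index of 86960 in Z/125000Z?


86960^k mod 125000:
k=1: 86960
k=2: 41600
k=3: 36000
k=4: 60000
k=5: 100000
k=6: 0
First zero at k = 6


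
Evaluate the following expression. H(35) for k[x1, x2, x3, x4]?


C(d+n-1,n-1)=C(38,3)=8436


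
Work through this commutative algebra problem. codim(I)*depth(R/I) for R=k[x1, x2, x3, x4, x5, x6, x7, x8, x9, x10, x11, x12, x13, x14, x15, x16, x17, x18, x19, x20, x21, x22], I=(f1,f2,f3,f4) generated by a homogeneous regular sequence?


codim=4, depth=dim(R/I)=22-4=18
Product=4*18=72


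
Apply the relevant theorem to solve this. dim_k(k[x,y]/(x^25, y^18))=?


Basis: x^i*y^j, i<25, j<18
25*18=450


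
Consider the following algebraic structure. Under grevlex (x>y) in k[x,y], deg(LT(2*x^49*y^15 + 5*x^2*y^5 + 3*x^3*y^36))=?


LT: 2*x^49*y^15
deg_x=49, deg_y=15
Total=49+15=64


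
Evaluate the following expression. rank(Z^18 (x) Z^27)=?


rank(M(x)N) = rank(M)*rank(N)
18*27 = 486


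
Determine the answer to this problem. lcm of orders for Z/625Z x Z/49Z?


Exponent = lcm of the cyclic orders; pairwise coprime => product.
5^4*7^2=625*49=30625


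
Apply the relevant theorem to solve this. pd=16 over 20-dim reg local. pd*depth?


pd+depth=20
depth=20-16=4
pd*depth=16*4=64


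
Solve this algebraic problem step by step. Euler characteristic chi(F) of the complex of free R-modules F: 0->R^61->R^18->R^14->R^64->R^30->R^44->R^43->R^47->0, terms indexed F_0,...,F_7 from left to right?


chi = sum (-1)^i * rank:
(-1)^0*61=61
(-1)^1*18=-18
(-1)^2*14=14
(-1)^3*64=-64
(-1)^4*30=30
(-1)^5*44=-44
(-1)^6*43=43
(-1)^7*47=-47
chi=-25


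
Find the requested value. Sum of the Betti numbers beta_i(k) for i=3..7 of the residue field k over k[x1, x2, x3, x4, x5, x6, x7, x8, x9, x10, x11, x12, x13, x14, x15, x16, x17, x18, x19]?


Koszul resolution: beta_i(k)=C(n,i), n=19
C(19,3)=969, C(19,4)=3876, C(19,5)=11628, C(19,6)=27132, C(19,7)=50388
Sum=93993


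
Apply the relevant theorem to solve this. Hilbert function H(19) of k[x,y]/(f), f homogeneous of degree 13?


H(t)=d for t>=d-1.
d=13, t=19
H(19)=13


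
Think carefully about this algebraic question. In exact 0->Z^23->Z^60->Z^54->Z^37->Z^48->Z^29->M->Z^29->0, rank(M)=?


Alt sum=0:
(-1)^0*23 + (-1)^1*60 + (-1)^2*54 + (-1)^3*37 + (-1)^4*48 + (-1)^5*29 + (-1)^6*? + (-1)^7*29=0
rank(M)=30


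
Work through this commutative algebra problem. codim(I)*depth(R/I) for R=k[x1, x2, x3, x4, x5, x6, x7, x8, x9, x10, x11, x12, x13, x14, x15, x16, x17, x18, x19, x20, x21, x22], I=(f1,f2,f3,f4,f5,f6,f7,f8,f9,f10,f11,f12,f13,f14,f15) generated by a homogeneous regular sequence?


codim=15, depth=dim(R/I)=22-15=7
Product=15*7=105


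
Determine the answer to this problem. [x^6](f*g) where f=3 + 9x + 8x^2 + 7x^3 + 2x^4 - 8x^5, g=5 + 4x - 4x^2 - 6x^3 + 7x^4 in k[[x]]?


[x^6] = sum a_i*b_j, i+j=6
  8*7=56
  7*-6=-42
  2*-4=-8
  -8*4=-32
Sum=-26


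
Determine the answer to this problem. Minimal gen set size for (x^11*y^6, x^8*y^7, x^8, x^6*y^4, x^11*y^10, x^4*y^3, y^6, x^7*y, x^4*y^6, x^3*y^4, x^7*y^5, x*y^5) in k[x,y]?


Remove redundant (divisible by others).
x^11*y^6 redundant.
x^7*y^5 redundant.
x^11*y^10 redundant.
x^4*y^6 redundant.
x^6*y^4 redundant.
x^8*y^7 redundant.
Min: x^8, x^7*y, x^4*y^3, x^3*y^4, x*y^5, y^6
Count=6


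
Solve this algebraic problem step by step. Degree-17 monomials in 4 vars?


C(d+n-1,n-1)=C(20,3)=1140


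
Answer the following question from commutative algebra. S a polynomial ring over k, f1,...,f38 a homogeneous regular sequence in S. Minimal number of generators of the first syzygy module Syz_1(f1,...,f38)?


Regular sequence => Koszul complex is the minimal free resolution.
Syz_1 minimally generated by Koszul relations f_i*e_j - f_j*e_i (i<j): mu(Syz_1) = beta_2 = C(m,2) = m(m-1)/2
m=38
38*37/2 = 703


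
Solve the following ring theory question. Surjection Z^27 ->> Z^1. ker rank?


rank(ker) = 27-1 = 26


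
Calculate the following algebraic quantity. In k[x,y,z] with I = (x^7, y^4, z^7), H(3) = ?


Need i<7, j<4, k<7 with i+j+k=3.
For each i, j ranges over max(0,3-i-6)..min(3,3-i):
  i=0: j in [0,3] -> 4
  i=1: j in [0,2] -> 3
  i=2: j in [0,1] -> 2
  i=3: j in [0,0] -> 1
H(3) = 4+3+2+1 = 10


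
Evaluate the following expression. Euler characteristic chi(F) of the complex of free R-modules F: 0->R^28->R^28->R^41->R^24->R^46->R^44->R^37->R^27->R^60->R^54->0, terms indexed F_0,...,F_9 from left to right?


chi = sum (-1)^i * rank:
(-1)^0*28=28
(-1)^1*28=-28
(-1)^2*41=41
(-1)^3*24=-24
(-1)^4*46=46
(-1)^5*44=-44
(-1)^6*37=37
(-1)^7*27=-27
(-1)^8*60=60
(-1)^9*54=-54
chi=35


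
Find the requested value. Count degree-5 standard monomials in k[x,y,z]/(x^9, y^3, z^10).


Need i<9, j<3, k<10 with i+j+k=5.
For each i, j ranges over max(0,5-i-9)..min(2,5-i):
  i=0: j in [0,2] -> 3
  i=1: j in [0,2] -> 3
  i=2: j in [0,2] -> 3
  i=3: j in [0,2] -> 3
  i=4: j in [0,1] -> 2
  i=5: j in [0,0] -> 1
H(5) = 3+3+3+3+2+1 = 15


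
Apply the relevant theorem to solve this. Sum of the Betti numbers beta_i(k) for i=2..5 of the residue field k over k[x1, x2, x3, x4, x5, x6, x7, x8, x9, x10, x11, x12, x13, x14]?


Koszul resolution: beta_i(k)=C(n,i), n=14
C(14,2)=91, C(14,3)=364, C(14,4)=1001, C(14,5)=2002
Sum=3458


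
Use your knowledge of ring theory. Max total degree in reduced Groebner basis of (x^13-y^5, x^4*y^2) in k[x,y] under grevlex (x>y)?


LT(f1)=x^13, LT(f2)=x^4y^2, lcm=x^13y^2
S(f1,f2) = y^2*f1 - x^9*f2 = -y^7
Reduced GB = {f1, f2, y^7}; degrees 13, 6, 7
Max = 13


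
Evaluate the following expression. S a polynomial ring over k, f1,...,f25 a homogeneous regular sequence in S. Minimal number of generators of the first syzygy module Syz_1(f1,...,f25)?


Regular sequence => Koszul complex is the minimal free resolution.
Syz_1 minimally generated by Koszul relations f_i*e_j - f_j*e_i (i<j): mu(Syz_1) = beta_2 = C(m,2) = m(m-1)/2
m=25
25*24/2 = 300


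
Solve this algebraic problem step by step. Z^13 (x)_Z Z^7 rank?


rank(M(x)N) = rank(M)*rank(N)
13*7 = 91


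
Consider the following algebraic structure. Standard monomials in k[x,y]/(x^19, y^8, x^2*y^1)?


k[x,y]/I, I = (x^19, y^8, x^2*y^1)
Rect: 19x8=152. Corner: (19-2)x(8-1)=119.
dim = 152-119 = 33


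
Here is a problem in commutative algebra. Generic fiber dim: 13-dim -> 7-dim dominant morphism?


dim(fiber)=dim(X)-dim(Y)=13-7=6


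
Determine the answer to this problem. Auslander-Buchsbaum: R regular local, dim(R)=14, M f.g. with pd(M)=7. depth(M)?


pd+depth=depth(R)=14
depth=14-7=7


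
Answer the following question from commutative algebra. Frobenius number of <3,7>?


gcd(3,7)=1 => F=ab-a-b=3*7-3-7=21-10=11


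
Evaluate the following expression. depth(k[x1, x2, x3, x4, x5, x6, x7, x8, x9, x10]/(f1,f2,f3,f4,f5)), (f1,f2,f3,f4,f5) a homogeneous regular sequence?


depth(R)=10
depth(R/I)=10-5=5


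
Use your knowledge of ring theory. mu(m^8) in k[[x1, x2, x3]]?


C(n+d-1,d)=C(10,8)=45


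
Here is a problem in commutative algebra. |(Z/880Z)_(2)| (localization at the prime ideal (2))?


2-primary part: 880=2^4*55
Size=2^4=16


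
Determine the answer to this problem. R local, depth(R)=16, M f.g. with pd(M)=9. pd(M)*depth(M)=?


pd+depth=16
depth=16-9=7
pd*depth=9*7=63


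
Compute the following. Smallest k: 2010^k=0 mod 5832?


2010^k mod 5832:
k=1: 2010
k=2: 4356
k=3: 1728
k=4: 3240
k=5: 3888
k=6: 0
First zero at k = 6


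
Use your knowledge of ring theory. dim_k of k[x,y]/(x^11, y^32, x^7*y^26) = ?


k[x,y]/I, I = (x^11, y^32, x^7*y^26)
Rect: 11x32=352. Corner: (11-7)x(32-26)=24.
dim = 352-24 = 328


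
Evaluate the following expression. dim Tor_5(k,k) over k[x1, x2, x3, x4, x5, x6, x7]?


Koszul: C(n,i)=C(7,5)=21


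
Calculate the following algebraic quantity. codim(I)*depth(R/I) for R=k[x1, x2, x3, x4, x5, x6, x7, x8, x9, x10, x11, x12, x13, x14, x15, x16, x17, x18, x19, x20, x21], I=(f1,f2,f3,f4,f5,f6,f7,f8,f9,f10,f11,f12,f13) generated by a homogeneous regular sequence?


codim=13, depth=dim(R/I)=21-13=8
Product=13*8=104


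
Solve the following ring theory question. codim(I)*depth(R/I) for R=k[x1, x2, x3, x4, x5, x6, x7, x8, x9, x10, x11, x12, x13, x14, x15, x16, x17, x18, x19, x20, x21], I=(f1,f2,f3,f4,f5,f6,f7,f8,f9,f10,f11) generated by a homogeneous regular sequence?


codim=11, depth=dim(R/I)=21-11=10
Product=11*10=110


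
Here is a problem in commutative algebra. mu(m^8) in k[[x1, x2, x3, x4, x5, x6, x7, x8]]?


C(n+d-1,d)=C(15,8)=6435


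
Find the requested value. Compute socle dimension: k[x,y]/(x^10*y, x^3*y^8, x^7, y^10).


Socle = ann(m) = span of standard monomials u with x*u, y*u in I (staircase corners).
Redundant generators: x^10*y
Minimal generators: x^7, x^3*y^8, y^10
Corners: x^2y^9, x^6y^7
Socle dim=2


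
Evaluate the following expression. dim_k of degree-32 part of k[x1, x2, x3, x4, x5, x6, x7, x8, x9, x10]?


C(d+n-1,n-1)=C(41,9)=350343565


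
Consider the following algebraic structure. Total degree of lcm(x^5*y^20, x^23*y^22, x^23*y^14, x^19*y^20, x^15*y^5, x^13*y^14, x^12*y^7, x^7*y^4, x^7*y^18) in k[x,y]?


lcm = componentwise max:
x: max(5,23,23,19,15,13,12,7,7)=23
y: max(20,22,14,20,5,14,7,4,18)=22
Total=23+22=45


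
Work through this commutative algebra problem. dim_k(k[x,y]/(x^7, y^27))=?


Basis: x^i*y^j, i<7, j<27
7*27=189


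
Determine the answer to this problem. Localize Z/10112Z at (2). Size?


2-primary part: 10112=2^7*79
Size=2^7=128


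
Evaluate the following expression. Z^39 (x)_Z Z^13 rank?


rank(M(x)N) = rank(M)*rank(N)
39*13 = 507


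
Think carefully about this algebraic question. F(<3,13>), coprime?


gcd(3,13)=1 => F=ab-a-b=3*13-3-13=39-16=23


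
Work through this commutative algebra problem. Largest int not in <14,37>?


gcd(14,37)=1 => F=ab-a-b=14*37-14-37=518-51=467


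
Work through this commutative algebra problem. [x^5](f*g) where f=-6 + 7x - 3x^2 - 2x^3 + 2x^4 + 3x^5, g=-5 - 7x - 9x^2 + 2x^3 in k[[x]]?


[x^5] = sum a_i*b_j, i+j=5
  -3*2=-6
  -2*-9=18
  2*-7=-14
  3*-5=-15
Sum=-17


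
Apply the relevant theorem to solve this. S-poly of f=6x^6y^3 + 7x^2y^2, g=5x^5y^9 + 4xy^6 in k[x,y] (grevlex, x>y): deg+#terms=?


LT(f)=6x^6y^3, LT(g)=5x^5y^9
lcm(LM)=x^6y^9
S(f,g) (scaled by 30 to clear denominators) = 5y^6*f - 6x*g = 35x^2y^8 - 24x^2y^6
2 terms, deg 10.
10+2=12


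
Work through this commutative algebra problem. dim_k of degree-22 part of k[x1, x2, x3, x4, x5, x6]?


C(d+n-1,n-1)=C(27,5)=80730


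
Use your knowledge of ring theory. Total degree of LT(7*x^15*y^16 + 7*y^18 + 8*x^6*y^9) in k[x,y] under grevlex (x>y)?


LT: 7*x^15*y^16
deg_x=15, deg_y=16
Total=15+16=31


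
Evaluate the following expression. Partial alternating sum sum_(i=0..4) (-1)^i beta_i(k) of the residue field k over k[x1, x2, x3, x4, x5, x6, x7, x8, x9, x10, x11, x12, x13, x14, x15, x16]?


Koszul resolution: beta_i(k)=C(n,i), n=16
sum_(i=0..p) (-1)^i C(n,i) = (-1)^p C(n-1,p)
(-1)^4*C(15,4) = (-1)^4*1365 = 1365


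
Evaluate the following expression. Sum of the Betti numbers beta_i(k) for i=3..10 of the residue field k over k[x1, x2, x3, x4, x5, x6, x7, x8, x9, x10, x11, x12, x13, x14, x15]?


Koszul resolution: beta_i(k)=C(n,i), n=15
C(15,3)=455, C(15,4)=1365, C(15,5)=3003, C(15,6)=5005, C(15,7)=6435, C(15,8)=6435, C(15,9)=5005, C(15,10)=3003
Sum=30706


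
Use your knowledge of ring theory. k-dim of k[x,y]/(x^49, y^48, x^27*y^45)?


k[x,y]/I, I = (x^49, y^48, x^27*y^45)
Rect: 49x48=2352. Corner: (49-27)x(48-45)=66.
dim = 2352-66 = 2286


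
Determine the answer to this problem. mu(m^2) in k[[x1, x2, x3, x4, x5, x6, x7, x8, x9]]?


C(n+d-1,d)=C(10,2)=45


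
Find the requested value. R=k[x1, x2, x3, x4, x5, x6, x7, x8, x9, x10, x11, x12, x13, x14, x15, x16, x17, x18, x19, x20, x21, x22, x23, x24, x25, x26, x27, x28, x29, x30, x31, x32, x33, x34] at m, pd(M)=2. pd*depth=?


pd+depth=34
depth=34-2=32
pd*depth=2*32=64


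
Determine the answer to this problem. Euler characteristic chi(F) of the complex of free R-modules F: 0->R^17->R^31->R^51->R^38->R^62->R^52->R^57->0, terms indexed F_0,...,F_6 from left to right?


chi = sum (-1)^i * rank:
(-1)^0*17=17
(-1)^1*31=-31
(-1)^2*51=51
(-1)^3*38=-38
(-1)^4*62=62
(-1)^5*52=-52
(-1)^6*57=57
chi=66


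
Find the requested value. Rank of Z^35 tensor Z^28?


rank(M(x)N) = rank(M)*rank(N)
35*28 = 980


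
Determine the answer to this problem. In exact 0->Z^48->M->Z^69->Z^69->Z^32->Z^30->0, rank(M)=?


Alt sum=0:
(-1)^0*48 + (-1)^1*? + (-1)^2*69 + (-1)^3*69 + (-1)^4*32 + (-1)^5*30=0
rank(M)=50


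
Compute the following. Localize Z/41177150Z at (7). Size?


7-primary part: 41177150=7^7*50
Size=7^7=823543


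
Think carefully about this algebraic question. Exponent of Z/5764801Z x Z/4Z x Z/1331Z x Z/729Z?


Exponent = lcm of the cyclic orders; pairwise coprime => product.
7^8*2^2*11^3*3^6=5764801*4*1331*729=22374322581996


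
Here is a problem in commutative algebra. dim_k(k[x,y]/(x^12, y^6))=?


Basis: x^i*y^j, i<12, j<6
12*6=72


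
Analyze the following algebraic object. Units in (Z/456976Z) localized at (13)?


Local ring = Z/28561Z.
phi(28561) = 13^3*(13-1) = 26364


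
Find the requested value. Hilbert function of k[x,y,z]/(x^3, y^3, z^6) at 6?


Need i<3, j<3, k<6 with i+j+k=6.
For each i, j ranges over max(0,6-i-5)..min(2,6-i):
  i=0: j in [1,2] -> 2
  i=1: j in [0,2] -> 3
  i=2: j in [0,2] -> 3
H(6) = 2+3+3 = 8


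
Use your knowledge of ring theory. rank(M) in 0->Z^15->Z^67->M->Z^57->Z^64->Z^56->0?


Alt sum=0:
(-1)^0*15 + (-1)^1*67 + (-1)^2*? + (-1)^3*57 + (-1)^4*64 + (-1)^5*56=0
rank(M)=101


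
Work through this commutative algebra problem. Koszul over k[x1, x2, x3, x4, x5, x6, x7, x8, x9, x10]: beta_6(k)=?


C(n,i)=C(10,6)=210


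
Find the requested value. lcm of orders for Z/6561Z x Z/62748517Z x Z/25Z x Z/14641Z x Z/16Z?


Exponent = lcm of the cyclic orders; pairwise coprime => product.
3^8*13^7*5^2*11^4*2^4=6561*62748517*25*14641*16=2411039002544686800


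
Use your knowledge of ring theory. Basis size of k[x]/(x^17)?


Basis: 1,x,...,x^16
dim=17


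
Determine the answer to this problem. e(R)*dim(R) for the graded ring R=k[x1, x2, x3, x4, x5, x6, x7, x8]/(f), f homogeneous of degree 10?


e(R)=deg(f)=10, dim(R)=8-1=7
e*dim=10*7=70


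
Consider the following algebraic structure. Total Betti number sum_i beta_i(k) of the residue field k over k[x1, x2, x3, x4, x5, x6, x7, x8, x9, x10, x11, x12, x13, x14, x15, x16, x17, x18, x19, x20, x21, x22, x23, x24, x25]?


Koszul resolution: beta_i(k)=C(n,i), n=25
sum_i C(25,i) = 2^25 = 33554432


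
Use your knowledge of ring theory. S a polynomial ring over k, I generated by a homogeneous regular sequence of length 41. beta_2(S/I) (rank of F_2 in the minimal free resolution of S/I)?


Regular sequence => Koszul complex is the minimal free resolution.
Syz_1 minimally generated by Koszul relations f_i*e_j - f_j*e_i (i<j): mu(Syz_1) = beta_2 = C(m,2) = m(m-1)/2
m=41
41*40/2 = 820


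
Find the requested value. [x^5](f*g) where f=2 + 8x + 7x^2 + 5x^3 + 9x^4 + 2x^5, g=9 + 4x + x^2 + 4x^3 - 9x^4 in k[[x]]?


[x^5] = sum a_i*b_j, i+j=5
  8*-9=-72
  7*4=28
  5*1=5
  9*4=36
  2*9=18
Sum=15


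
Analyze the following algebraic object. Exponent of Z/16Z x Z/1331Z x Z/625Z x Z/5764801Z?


Exponent = lcm of the cyclic orders; pairwise coprime => product.
2^4*11^3*5^4*7^8=16*1331*625*5764801=76729501310000


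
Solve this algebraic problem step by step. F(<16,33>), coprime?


gcd(16,33)=1 => F=ab-a-b=16*33-16-33=528-49=479


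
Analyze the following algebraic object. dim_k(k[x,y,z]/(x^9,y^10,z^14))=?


Basis: x^iy^jz^k, i<9,j<10,k<14
9*10*14=1260


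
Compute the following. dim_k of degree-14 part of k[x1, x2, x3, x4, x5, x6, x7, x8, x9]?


C(d+n-1,n-1)=C(22,8)=319770


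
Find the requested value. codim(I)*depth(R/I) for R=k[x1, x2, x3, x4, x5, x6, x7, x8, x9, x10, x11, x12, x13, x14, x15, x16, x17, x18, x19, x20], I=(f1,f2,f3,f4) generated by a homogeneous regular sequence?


codim=4, depth=dim(R/I)=20-4=16
Product=4*16=64


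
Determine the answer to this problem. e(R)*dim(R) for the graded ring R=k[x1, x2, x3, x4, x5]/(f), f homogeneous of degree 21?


e(R)=deg(f)=21, dim(R)=5-1=4
e*dim=21*4=84


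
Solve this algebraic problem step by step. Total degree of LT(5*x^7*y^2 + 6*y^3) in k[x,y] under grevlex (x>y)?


LT: 5*x^7*y^2
deg_x=7, deg_y=2
Total=7+2=9


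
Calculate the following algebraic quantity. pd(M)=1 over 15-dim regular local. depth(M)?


pd+depth=depth(R)=15
depth=15-1=14


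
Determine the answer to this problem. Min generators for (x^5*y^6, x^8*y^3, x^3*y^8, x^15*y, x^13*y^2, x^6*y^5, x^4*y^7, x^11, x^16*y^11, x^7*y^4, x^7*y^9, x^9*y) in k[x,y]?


Remove redundant (divisible by others).
x^13*y^2 redundant.
x^16*y^11 redundant.
x^15*y redundant.
x^7*y^9 redundant.
Min: x^11, x^9*y, x^8*y^3, x^7*y^4, x^6*y^5, x^5*y^6, x^4*y^7, x^3*y^8
Count=8


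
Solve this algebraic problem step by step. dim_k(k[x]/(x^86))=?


Basis: 1,x,...,x^85
dim=86


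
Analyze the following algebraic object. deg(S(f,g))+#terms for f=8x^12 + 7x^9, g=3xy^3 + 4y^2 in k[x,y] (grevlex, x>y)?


LT(f)=8x^12, LT(g)=3xy^3
lcm(LM)=x^12y^3
S(f,g) (scaled by 24 to clear denominators) = 3y^3*f - 8x^11*g = -32x^11y^2 + 21x^9y^3
2 terms, deg 13.
13+2=15


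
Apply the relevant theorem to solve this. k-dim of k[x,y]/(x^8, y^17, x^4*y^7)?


k[x,y]/I, I = (x^8, y^17, x^4*y^7)
Rect: 8x17=136. Corner: (8-4)x(17-7)=40.
dim = 136-40 = 96


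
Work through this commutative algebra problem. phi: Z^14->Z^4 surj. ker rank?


rank(ker) = 14-4 = 10


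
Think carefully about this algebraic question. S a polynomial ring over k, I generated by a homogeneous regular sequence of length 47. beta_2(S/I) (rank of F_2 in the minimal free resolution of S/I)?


Regular sequence => Koszul complex is the minimal free resolution.
Syz_1 minimally generated by Koszul relations f_i*e_j - f_j*e_i (i<j): mu(Syz_1) = beta_2 = C(m,2) = m(m-1)/2
m=47
47*46/2 = 1081


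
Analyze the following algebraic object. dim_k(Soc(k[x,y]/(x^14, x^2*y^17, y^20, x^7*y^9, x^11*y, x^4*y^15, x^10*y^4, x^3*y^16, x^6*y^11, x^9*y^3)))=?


Socle = ann(m) = span of standard monomials u with x*u, y*u in I (staircase corners).
Redundant generators: x^10*y^4
Minimal generators: x^14, x^11*y, x^9*y^3, x^7*y^9, x^6*y^11, x^4*y^15, x^3*y^16, x^2*y^17, y^20
Corners: xy^19, x^2y^16, x^3y^15, x^5y^14, x^6y^10, x^8y^8, x^10y^2, x^13
Socle dim=8


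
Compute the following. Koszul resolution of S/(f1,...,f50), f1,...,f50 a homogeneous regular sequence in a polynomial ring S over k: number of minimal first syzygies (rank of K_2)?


Regular sequence => Koszul complex is the minimal free resolution.
Syz_1 minimally generated by Koszul relations f_i*e_j - f_j*e_i (i<j): mu(Syz_1) = beta_2 = C(m,2) = m(m-1)/2
m=50
50*49/2 = 1225


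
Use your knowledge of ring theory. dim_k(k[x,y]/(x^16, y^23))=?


Basis: x^i*y^j, i<16, j<23
16*23=368


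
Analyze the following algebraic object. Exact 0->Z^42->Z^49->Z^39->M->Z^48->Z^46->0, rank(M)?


Alt sum=0:
(-1)^0*42 + (-1)^1*49 + (-1)^2*39 + (-1)^3*? + (-1)^4*48 + (-1)^5*46=0
rank(M)=34


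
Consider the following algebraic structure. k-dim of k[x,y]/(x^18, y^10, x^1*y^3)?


k[x,y]/I, I = (x^18, y^10, x^1*y^3)
Rect: 18x10=180. Corner: (18-1)x(10-3)=119.
dim = 180-119 = 61


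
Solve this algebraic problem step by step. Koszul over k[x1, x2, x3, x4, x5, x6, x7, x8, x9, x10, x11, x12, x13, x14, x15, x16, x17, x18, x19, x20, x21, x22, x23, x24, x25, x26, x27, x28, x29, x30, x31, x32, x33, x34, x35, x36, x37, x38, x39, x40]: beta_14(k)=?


C(n,i)=C(40,14)=23206929840


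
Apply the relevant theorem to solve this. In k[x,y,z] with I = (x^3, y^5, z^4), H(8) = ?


Need i<3, j<5, k<4 with i+j+k=8.
For each i, j ranges over max(0,8-i-3)..min(4,8-i):
  i=0: j in [5,4] -> 0
  i=1: j in [4,4] -> 1
  i=2: j in [3,4] -> 2
H(8) = 0+1+2 = 3


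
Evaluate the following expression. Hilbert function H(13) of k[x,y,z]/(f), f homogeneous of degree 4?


C(15,2)-C(11,2)=105-55=50


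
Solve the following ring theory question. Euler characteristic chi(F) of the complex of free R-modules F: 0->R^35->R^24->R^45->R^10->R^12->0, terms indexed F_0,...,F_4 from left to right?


chi = sum (-1)^i * rank:
(-1)^0*35=35
(-1)^1*24=-24
(-1)^2*45=45
(-1)^3*10=-10
(-1)^4*12=12
chi=58


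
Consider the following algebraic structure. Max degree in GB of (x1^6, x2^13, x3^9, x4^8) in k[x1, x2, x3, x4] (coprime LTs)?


Pure powers, coprime LTs => already GB.
Degrees: 6, 13, 9, 8
Max=13


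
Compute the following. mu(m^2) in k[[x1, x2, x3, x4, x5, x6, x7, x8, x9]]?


C(n+d-1,d)=C(10,2)=45


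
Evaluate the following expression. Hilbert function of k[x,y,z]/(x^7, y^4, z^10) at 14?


Need i<7, j<4, k<10 with i+j+k=14.
For each i, j ranges over max(0,14-i-9)..min(3,14-i):
  i=0: j in [5,3] -> 0
  i=1: j in [4,3] -> 0
  i=2: j in [3,3] -> 1
  i=3: j in [2,3] -> 2
  i=4: j in [1,3] -> 3
  i=5: j in [0,3] -> 4
  i=6: j in [0,3] -> 4
H(14) = 0+0+1+2+3+4+4 = 14


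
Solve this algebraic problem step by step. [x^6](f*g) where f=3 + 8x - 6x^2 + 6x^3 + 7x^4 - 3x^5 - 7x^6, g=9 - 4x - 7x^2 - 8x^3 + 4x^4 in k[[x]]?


[x^6] = sum a_i*b_j, i+j=6
  -6*4=-24
  6*-8=-48
  7*-7=-49
  -3*-4=12
  -7*9=-63
Sum=-172


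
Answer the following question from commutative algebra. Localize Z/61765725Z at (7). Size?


7-primary part: 61765725=7^7*75
Size=7^7=823543


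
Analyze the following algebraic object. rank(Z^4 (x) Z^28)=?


rank(M(x)N) = rank(M)*rank(N)
4*28 = 112


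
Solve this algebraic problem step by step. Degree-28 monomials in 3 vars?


C(d+n-1,n-1)=C(30,2)=435


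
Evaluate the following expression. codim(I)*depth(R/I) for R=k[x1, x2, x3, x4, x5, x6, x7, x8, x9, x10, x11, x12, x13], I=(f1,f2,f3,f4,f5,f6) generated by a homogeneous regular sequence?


codim=6, depth=dim(R/I)=13-6=7
Product=6*7=42


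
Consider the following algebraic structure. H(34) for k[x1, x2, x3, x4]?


C(d+n-1,n-1)=C(37,3)=7770


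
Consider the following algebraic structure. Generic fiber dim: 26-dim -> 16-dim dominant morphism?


dim(fiber)=dim(X)-dim(Y)=26-16=10


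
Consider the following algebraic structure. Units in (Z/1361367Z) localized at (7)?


Local ring = Z/16807Z.
phi(16807) = 7^4*(7-1) = 14406


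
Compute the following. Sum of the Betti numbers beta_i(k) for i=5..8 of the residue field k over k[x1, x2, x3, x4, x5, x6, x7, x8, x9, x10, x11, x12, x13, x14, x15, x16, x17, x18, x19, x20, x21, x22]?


Koszul resolution: beta_i(k)=C(n,i), n=22
C(22,5)=26334, C(22,6)=74613, C(22,7)=170544, C(22,8)=319770
Sum=591261


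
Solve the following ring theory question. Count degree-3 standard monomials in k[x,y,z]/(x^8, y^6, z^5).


Need i<8, j<6, k<5 with i+j+k=3.
For each i, j ranges over max(0,3-i-4)..min(5,3-i):
  i=0: j in [0,3] -> 4
  i=1: j in [0,2] -> 3
  i=2: j in [0,1] -> 2
  i=3: j in [0,0] -> 1
H(3) = 4+3+2+1 = 10


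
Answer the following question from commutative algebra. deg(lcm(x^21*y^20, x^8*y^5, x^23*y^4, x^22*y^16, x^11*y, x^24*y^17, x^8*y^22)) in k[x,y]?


lcm = componentwise max:
x: max(21,8,23,22,11,24,8)=24
y: max(20,5,4,16,1,17,22)=22
Total=24+22=46


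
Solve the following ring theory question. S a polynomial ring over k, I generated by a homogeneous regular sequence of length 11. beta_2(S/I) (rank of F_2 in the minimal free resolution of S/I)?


Regular sequence => Koszul complex is the minimal free resolution.
Syz_1 minimally generated by Koszul relations f_i*e_j - f_j*e_i (i<j): mu(Syz_1) = beta_2 = C(m,2) = m(m-1)/2
m=11
11*10/2 = 55


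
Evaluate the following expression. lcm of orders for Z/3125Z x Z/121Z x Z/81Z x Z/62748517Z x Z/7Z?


Exponent = lcm of the cyclic orders; pairwise coprime => product.
5^5*11^2*3^4*13^7*7^1=3125*121*81*62748517*7=13453085955684375


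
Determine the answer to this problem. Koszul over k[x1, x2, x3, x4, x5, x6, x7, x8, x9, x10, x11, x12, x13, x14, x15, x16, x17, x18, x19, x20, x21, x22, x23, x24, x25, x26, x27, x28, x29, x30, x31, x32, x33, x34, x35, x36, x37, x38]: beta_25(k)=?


C(n,i)=C(38,25)=5414950296


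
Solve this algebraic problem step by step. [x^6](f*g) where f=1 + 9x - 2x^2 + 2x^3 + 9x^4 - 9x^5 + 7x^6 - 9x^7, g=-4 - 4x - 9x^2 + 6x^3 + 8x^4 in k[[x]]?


[x^6] = sum a_i*b_j, i+j=6
  -2*8=-16
  2*6=12
  9*-9=-81
  -9*-4=36
  7*-4=-28
Sum=-77


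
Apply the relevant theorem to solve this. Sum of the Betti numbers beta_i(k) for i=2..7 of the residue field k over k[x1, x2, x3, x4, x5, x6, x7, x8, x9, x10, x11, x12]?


Koszul resolution: beta_i(k)=C(n,i), n=12
C(12,2)=66, C(12,3)=220, C(12,4)=495, C(12,5)=792, C(12,6)=924, C(12,7)=792
Sum=3289


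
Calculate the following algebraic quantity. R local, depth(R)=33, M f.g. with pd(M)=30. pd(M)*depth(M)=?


pd+depth=33
depth=33-30=3
pd*depth=30*3=90


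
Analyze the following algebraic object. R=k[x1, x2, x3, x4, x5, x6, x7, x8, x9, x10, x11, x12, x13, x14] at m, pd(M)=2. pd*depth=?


pd+depth=14
depth=14-2=12
pd*depth=2*12=24


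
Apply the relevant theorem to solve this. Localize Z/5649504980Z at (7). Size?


7-primary part: 5649504980=7^10*20
Size=7^10=282475249


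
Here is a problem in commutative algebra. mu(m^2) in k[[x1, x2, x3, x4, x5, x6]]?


C(n+d-1,d)=C(7,2)=21


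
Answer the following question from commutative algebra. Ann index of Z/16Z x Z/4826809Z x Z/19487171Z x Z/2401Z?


Exponent = lcm of the cyclic orders; pairwise coprime => product.
2^4*13^6*11^7*7^4=16*4826809*19487171*2401=3613441704543695024


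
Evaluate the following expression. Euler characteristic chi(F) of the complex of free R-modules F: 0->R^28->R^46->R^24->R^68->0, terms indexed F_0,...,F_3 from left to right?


chi = sum (-1)^i * rank:
(-1)^0*28=28
(-1)^1*46=-46
(-1)^2*24=24
(-1)^3*68=-68
chi=-62


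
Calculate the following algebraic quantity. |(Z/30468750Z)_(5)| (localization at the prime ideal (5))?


5-primary part: 30468750=5^8*78
Size=5^8=390625


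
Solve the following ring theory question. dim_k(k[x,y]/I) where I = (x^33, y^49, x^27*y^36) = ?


k[x,y]/I, I = (x^33, y^49, x^27*y^36)
Rect: 33x49=1617. Corner: (33-27)x(49-36)=78.
dim = 1617-78 = 1539


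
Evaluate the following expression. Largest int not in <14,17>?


gcd(14,17)=1 => F=ab-a-b=14*17-14-17=238-31=207


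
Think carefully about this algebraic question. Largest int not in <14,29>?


gcd(14,29)=1 => F=ab-a-b=14*29-14-29=406-43=363


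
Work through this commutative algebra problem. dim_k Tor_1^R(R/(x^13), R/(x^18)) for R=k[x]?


Tor_1(R/I,R/J)=(I cap J)/IJ=(x^18)/(x^31)
dim=31-18=min(13,18)=13


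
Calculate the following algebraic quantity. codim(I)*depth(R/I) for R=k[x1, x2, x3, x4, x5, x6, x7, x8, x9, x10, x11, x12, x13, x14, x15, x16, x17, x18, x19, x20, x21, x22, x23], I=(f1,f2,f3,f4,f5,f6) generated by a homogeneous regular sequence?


codim=6, depth=dim(R/I)=23-6=17
Product=6*17=102


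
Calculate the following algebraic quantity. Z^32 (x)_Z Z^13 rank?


rank(M(x)N) = rank(M)*rank(N)
32*13 = 416


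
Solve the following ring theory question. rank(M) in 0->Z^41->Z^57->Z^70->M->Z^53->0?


Alt sum=0:
(-1)^0*41 + (-1)^1*57 + (-1)^2*70 + (-1)^3*? + (-1)^4*53=0
rank(M)=107


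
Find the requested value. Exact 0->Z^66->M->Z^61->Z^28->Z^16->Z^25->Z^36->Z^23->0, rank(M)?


Alt sum=0:
(-1)^0*66 + (-1)^1*? + (-1)^2*61 + (-1)^3*28 + (-1)^4*16 + (-1)^5*25 + (-1)^6*36 + (-1)^7*23=0
rank(M)=103


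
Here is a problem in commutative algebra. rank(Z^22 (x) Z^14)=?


rank(M(x)N) = rank(M)*rank(N)
22*14 = 308


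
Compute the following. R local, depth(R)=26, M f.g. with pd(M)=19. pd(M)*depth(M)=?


pd+depth=26
depth=26-19=7
pd*depth=19*7=133


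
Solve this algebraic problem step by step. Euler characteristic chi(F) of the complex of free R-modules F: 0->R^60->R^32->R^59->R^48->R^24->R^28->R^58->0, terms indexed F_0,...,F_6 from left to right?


chi = sum (-1)^i * rank:
(-1)^0*60=60
(-1)^1*32=-32
(-1)^2*59=59
(-1)^3*48=-48
(-1)^4*24=24
(-1)^5*28=-28
(-1)^6*58=58
chi=93


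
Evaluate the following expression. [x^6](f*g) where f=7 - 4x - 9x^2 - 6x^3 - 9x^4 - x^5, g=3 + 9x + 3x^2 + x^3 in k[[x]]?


[x^6] = sum a_i*b_j, i+j=6
  -6*1=-6
  -9*3=-27
  -1*9=-9
Sum=-42


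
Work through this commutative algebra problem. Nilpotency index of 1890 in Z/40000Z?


1890^k mod 40000:
k=1: 1890
k=2: 12100
k=3: 29000
k=4: 10000
k=5: 20000
k=6: 0
First zero at k = 6


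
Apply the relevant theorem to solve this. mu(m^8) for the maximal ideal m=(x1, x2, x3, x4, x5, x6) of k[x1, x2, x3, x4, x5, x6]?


Graded Nakayama: mu(m^d) = dim_k (m^d/m^(d+1)) = #degree-8 monomials in 6 vars
C(n+d-1,d)=C(13,8)=1287


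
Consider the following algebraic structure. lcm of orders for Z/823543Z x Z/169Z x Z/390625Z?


Exponent = lcm of the cyclic orders; pairwise coprime => product.
7^7*13^2*5^8=823543*169*390625=54366705859375


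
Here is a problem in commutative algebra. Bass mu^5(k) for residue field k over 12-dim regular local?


C(n,i)=C(12,5)=792


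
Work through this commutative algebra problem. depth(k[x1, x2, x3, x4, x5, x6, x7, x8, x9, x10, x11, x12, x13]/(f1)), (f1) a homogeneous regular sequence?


depth(R)=13
depth(R/I)=13-1=12


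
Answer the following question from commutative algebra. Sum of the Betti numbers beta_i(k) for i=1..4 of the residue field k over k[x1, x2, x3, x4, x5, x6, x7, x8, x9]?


Koszul resolution: beta_i(k)=C(n,i), n=9
C(9,1)=9, C(9,2)=36, C(9,3)=84, C(9,4)=126
Sum=255


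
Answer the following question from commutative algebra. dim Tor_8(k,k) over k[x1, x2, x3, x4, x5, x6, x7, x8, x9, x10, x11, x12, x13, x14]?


Koszul: C(n,i)=C(14,8)=3003


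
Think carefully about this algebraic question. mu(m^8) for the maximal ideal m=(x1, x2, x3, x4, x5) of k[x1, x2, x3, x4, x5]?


Graded Nakayama: mu(m^d) = dim_k (m^d/m^(d+1)) = #degree-8 monomials in 5 vars
C(n+d-1,d)=C(12,8)=495


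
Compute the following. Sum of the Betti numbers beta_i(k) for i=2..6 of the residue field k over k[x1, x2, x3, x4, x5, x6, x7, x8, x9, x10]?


Koszul resolution: beta_i(k)=C(n,i), n=10
C(10,2)=45, C(10,3)=120, C(10,4)=210, C(10,5)=252, C(10,6)=210
Sum=837


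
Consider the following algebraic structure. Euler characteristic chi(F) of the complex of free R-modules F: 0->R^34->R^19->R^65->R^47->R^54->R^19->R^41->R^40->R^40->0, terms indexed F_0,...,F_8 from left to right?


chi = sum (-1)^i * rank:
(-1)^0*34=34
(-1)^1*19=-19
(-1)^2*65=65
(-1)^3*47=-47
(-1)^4*54=54
(-1)^5*19=-19
(-1)^6*41=41
(-1)^7*40=-40
(-1)^8*40=40
chi=109


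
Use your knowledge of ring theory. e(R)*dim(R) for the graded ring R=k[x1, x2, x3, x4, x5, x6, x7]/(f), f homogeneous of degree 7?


e(R)=deg(f)=7, dim(R)=7-1=6
e*dim=7*6=42


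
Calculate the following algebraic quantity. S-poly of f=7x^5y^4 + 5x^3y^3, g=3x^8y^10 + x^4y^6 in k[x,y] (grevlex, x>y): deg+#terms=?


LT(f)=7x^5y^4, LT(g)=3x^8y^10
lcm(LM)=x^8y^10
S(f,g) (scaled by 21 to clear denominators) = 3x^3y^6*f - 7*g = 15x^6y^9 - 7x^4y^6
2 terms, deg 15.
15+2=17


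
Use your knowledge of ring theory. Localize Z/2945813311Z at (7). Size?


7-primary part: 2945813311=7^9*73
Size=7^9=40353607


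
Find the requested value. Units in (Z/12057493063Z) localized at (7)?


Local ring = Z/823543Z.
phi(823543) = 7^6*(7-1) = 705894


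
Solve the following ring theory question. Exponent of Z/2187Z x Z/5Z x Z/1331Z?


Exponent = lcm of the cyclic orders; pairwise coprime => product.
3^7*5^1*11^3=2187*5*1331=14554485


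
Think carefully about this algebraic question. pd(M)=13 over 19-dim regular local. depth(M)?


pd+depth=depth(R)=19
depth=19-13=6


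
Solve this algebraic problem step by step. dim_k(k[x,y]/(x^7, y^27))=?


Basis: x^i*y^j, i<7, j<27
7*27=189


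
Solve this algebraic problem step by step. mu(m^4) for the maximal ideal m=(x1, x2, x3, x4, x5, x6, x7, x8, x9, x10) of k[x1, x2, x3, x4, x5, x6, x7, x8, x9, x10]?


Graded Nakayama: mu(m^d) = dim_k (m^d/m^(d+1)) = #degree-4 monomials in 10 vars
C(n+d-1,d)=C(13,4)=715


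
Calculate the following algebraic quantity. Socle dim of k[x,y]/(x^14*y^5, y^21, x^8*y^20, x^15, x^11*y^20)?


Socle = ann(m) = span of standard monomials u with x*u, y*u in I (staircase corners).
Redundant generators: x^11*y^20
Minimal generators: x^15, x^14*y^5, x^8*y^20, y^21
Corners: x^7y^20, x^13y^19, x^14y^4
Socle dim=3


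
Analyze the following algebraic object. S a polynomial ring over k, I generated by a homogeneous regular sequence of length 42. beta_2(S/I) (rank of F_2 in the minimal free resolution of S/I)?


Regular sequence => Koszul complex is the minimal free resolution.
Syz_1 minimally generated by Koszul relations f_i*e_j - f_j*e_i (i<j): mu(Syz_1) = beta_2 = C(m,2) = m(m-1)/2
m=42
42*41/2 = 861


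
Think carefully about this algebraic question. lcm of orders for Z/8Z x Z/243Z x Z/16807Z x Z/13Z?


Exponent = lcm of the cyclic orders; pairwise coprime => product.
2^3*3^5*7^5*13^1=8*243*16807*13=424746504


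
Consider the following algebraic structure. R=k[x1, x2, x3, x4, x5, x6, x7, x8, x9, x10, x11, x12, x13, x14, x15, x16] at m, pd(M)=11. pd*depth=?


pd+depth=16
depth=16-11=5
pd*depth=11*5=55


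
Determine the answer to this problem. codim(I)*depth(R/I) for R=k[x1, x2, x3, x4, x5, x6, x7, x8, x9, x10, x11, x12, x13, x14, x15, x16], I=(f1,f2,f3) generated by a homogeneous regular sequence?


codim=3, depth=dim(R/I)=16-3=13
Product=3*13=39


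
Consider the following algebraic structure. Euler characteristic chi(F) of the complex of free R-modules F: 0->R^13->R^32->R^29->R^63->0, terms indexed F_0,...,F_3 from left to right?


chi = sum (-1)^i * rank:
(-1)^0*13=13
(-1)^1*32=-32
(-1)^2*29=29
(-1)^3*63=-63
chi=-53
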